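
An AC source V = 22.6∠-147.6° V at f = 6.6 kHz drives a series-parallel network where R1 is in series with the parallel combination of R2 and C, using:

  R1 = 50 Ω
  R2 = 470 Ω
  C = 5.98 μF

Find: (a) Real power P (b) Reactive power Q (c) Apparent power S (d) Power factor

Step 1 — Angular frequency: ω = 2π·f = 2π·6600 = 4.147e+04 rad/s.
Step 2 — Component impedances:
  R1: Z = R = 50 Ω
  R2: Z = R = 470 Ω
  C: Z = 1/(jωC) = -j/(ω·C) = 0 - j4.033 Ω
Step 3 — Parallel branch: R2 || C = 1/(1/R2 + 1/C) = 0.0346 - j4.032 Ω.
Step 4 — Series with R1: Z_total = R1 + (R2 || C) = 50.03 - j4.032 Ω = 50.2∠-4.6° Ω.
Step 5 — Source phasor: V = 22.6∠-147.6° V = -19.08 - j12.11 V.
Step 6 — Current: I = V / Z = -0.3595 - j0.271 A = 0.4502∠-143.0° A.
Step 7 — Complex power: S = V·I* = 10.14 - j0.8173 VA.
Step 8 — Real power: P = Re(S) = 10.14 W.
Step 9 — Reactive power: Q = Im(S) = -0.8173 VAR.
Step 10 — Apparent power: |S| = 10.18 VA.
Step 11 — Power factor: PF = P/|S| = 0.9968 (leading).

(a) P = 10.14 W  (b) Q = -0.8173 VAR  (c) S = 10.18 VA  (d) PF = 0.9968 (leading)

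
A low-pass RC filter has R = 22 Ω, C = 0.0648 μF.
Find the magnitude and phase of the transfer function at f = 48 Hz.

Step 1 — Angular frequency: ω = 2π·48 = 301.6 rad/s.
Step 2 — Transfer function: H(jω) = 1/(1 + jωRC).
Step 3 — Denominator: 1 + jωRC = 1 + j·301.6·22·6.48e-08 = 1 + j0.00043.
Step 4 — H = 1 - j0.00043.
Step 5 — Magnitude: |H| = 1 (-0.0 dB); phase: φ = -0.0°.

|H| = 1 (-0.0 dB), φ = -0.0°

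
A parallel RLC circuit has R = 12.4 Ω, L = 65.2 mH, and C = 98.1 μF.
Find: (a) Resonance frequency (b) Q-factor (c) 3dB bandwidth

Step 1 — Resonance: ω₀ = 1/√(LC) = 1/√(0.0652·9.81e-05) = 395.4 rad/s.
Step 2 — f₀ = ω₀/(2π) = 62.93 Hz.
Step 3 — Parallel Q: Q = R/(ω₀L) = 12.4/(395.4·0.0652) = 0.481.
Step 4 — Bandwidth: Δω = ω₀/Q = 822.1 rad/s; BW = Δω/(2π) = 130.8 Hz.

(a) f₀ = 62.93 Hz  (b) Q = 0.481  (c) BW = 130.8 Hz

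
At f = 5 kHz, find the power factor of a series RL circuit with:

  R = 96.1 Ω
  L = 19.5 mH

Step 1 — Angular frequency: ω = 2π·f = 2π·5000 = 3.142e+04 rad/s.
Step 2 — Component impedances:
  R: Z = R = 96.1 Ω
  L: Z = jωL = j·3.142e+04·0.0195 = 0 + j612.6 Ω
Step 3 — Series combination: Z_total = R + L = 96.1 + j612.6 Ω = 620.1∠81.1° Ω.
Step 4 — Power factor: PF = cos(φ) = Re(Z)/|Z| = 96.1/620.1 = 0.155.
Step 5 — Type: Im(Z) = 612.6 ⇒ lagging (phase φ = 81.1°).

PF = 0.155 (lagging, φ = 81.1°)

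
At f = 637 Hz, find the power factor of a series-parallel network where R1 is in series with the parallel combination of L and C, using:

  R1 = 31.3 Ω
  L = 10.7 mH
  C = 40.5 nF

Step 1 — Angular frequency: ω = 2π·f = 2π·637 = 4002 rad/s.
Step 2 — Component impedances:
  R1: Z = R = 31.3 Ω
  L: Z = jωL = j·4002·0.0107 = 0 + j42.83 Ω
  C: Z = 1/(jωC) = -j/(ω·C) = 0 - j6169 Ω
Step 3 — Parallel branch: L || C = 1/(1/L + 1/C) = 0 + j43.12 Ω.
Step 4 — Series with R1: Z_total = R1 + (L || C) = 31.3 + j43.12 Ω = 53.29∠54.0° Ω.
Step 5 — Power factor: PF = cos(φ) = Re(Z)/|Z| = 31.3/53.29 = 0.5874.
Step 6 — Type: Im(Z) = 43.12 ⇒ lagging (phase φ = 54.0°).

PF = 0.5874 (lagging, φ = 54.0°)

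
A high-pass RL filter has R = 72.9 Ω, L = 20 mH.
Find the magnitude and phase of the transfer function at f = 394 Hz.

Step 1 — Angular frequency: ω = 2π·394 = 2476 rad/s.
Step 2 — Transfer function: H(jω) = jωL/(R + jωL).
Step 3 — Numerator jωL = j·49.51; denominator R + jωL = 72.9 + j49.51.
Step 4 — H = 0.3157 + j0.4648.
Step 5 — Magnitude: |H| = 0.5618 (-5.0 dB); phase: φ = 55.8°.

|H| = 0.5618 (-5.0 dB), φ = 55.8°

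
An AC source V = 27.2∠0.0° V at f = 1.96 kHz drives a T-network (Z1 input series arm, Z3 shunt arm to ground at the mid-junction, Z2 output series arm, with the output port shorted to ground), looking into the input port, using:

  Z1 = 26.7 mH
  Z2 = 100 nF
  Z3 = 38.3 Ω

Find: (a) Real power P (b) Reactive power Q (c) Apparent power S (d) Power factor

Step 1 — Angular frequency: ω = 2π·f = 2π·1960 = 1.232e+04 rad/s.
Step 2 — Component impedances:
  Z1: Z = jωL = j·1.232e+04·0.0267 = 0 + j328.8 Ω
  Z2: Z = 1/(jωC) = -j/(ω·C) = 0 - j812 Ω
  Z3: Z = R = 38.3 Ω
Step 3 — With the output port shorted to ground, the output series arm Z2 runs from the junction to ground; the shunt arm Z3 also runs from the junction to ground. They appear in parallel: Z3 || Z2 = 38.21 - j1.802 Ω.
Step 4 — Series with input arm Z1: Z_in = Z1 + (Z3 || Z2) = 38.21 + j327 Ω = 329.2∠83.3° Ω.
Step 5 — Source phasor: V = 27.2∠0.0° V = 27.2 V.
Step 6 — Current: I = V / Z = 0.009589 - j0.08206 A = 0.08262∠-83.3° A.
Step 7 — Complex power: S = V·I* = 0.2608 + j2.232 VA.
Step 8 — Real power: P = Re(S) = 0.2608 W.
Step 9 — Reactive power: Q = Im(S) = 2.232 VAR.
Step 10 — Apparent power: |S| = 2.247 VA.
Step 11 — Power factor: PF = P/|S| = 0.1161 (lagging).

(a) P = 0.2608 W  (b) Q = 2.232 VAR  (c) S = 2.247 VA  (d) PF = 0.1161 (lagging)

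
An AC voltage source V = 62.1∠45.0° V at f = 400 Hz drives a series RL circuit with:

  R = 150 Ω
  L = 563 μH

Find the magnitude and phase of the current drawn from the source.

Step 1 — Angular frequency: ω = 2π·f = 2π·400 = 2513 rad/s.
Step 2 — Component impedances:
  R: Z = R = 150 Ω
  L: Z = jωL = j·2513·0.000563 = 0 + j1.415 Ω
Step 3 — Series combination: Z_total = R + L = 150 + j1.415 Ω = 150∠0.5° Ω.
Step 4 — Source phasor: V = 62.1∠45.0° V = 43.91 + j43.91 V.
Step 5 — Ohm's law: I = V / Z_total = (43.91 + j43.91) / (150 + j1.415) = 0.2955 + j0.29 A.
Step 6 — Convert to polar: |I| = 0.414 A, ∠I = 44.5°.

I = 0.414∠44.5° A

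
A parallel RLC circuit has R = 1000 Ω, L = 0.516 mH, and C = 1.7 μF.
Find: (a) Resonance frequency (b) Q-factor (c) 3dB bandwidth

Step 1 — Resonance: ω₀ = 1/√(LC) = 1/√(0.000516·1.7e-06) = 3.376e+04 rad/s.
Step 2 — f₀ = ω₀/(2π) = 5374 Hz.
Step 3 — Parallel Q: Q = R/(ω₀L) = 1000/(3.376e+04·0.000516) = 57.4.
Step 4 — Bandwidth: Δω = ω₀/Q = 588.2 rad/s; BW = Δω/(2π) = 93.62 Hz.

(a) f₀ = 5374 Hz  (b) Q = 57.4  (c) BW = 93.62 Hz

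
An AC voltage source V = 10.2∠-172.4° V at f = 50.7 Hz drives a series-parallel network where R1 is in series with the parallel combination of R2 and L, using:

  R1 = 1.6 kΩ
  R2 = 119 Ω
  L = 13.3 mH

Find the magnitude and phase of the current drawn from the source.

Step 1 — Angular frequency: ω = 2π·f = 2π·50.7 = 318.6 rad/s.
Step 2 — Component impedances:
  R1: Z = R = 1600 Ω
  R2: Z = R = 119 Ω
  L: Z = jωL = j·318.6·0.0133 = 0 + j4.237 Ω
Step 3 — Parallel branch: R2 || L = 1/(1/R2 + 1/L) = 0.1507 + j4.231 Ω.
Step 4 — Series with R1: Z_total = R1 + (R2 || L) = 1600 + j4.231 Ω = 1600∠0.2° Ω.
Step 5 — Source phasor: V = 10.2∠-172.4° V = -10.11 - j1.349 V.
Step 6 — Ohm's law: I = V / Z_total = (-10.11 - j1.349) / (1600 + j4.231) = -0.006321 - j0.0008263 A.
Step 7 — Convert to polar: |I| = 0.006374 A, ∠I = -172.6°.

I = 0.006374∠-172.6° A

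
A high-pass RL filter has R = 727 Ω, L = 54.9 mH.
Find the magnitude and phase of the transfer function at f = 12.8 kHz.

Step 1 — Angular frequency: ω = 2π·1.28e+04 = 8.042e+04 rad/s.
Step 2 — Transfer function: H(jω) = jωL/(R + jωL).
Step 3 — Numerator jωL = j·4415; denominator R + jωL = 727 + j4415.
Step 4 — H = 0.9736 + j0.1603.
Step 5 — Magnitude: |H| = 0.9867 (-0.1 dB); phase: φ = 9.4°.

|H| = 0.9867 (-0.1 dB), φ = 9.4°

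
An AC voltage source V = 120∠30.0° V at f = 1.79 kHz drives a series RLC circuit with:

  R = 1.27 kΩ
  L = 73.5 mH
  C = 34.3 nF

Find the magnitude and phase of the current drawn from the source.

Step 1 — Angular frequency: ω = 2π·f = 2π·1790 = 1.125e+04 rad/s.
Step 2 — Component impedances:
  R: Z = R = 1270 Ω
  L: Z = jωL = j·1.125e+04·0.0735 = 0 + j826.6 Ω
  C: Z = 1/(jωC) = -j/(ω·C) = 0 - j2592 Ω
Step 3 — Series combination: Z_total = R + L + C = 1270 - j1766 Ω = 2175∠-54.3° Ω.
Step 4 — Source phasor: V = 120∠30.0° V = 103.9 + j60 V.
Step 5 — Ohm's law: I = V / Z_total = (103.9 + j60) / (1270 - j1766) = 0.005507 + j0.0549 A.
Step 6 — Convert to polar: |I| = 0.05518 A, ∠I = 84.3°.

I = 0.05518∠84.3° A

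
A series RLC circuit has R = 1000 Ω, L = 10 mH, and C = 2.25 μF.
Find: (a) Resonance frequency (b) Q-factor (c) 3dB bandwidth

Step 1 — Resonance: ω₀ = 1/√(LC) = 1/√(0.01·2.25e-06) = 6667 rad/s.
Step 2 — f₀ = ω₀/(2π) = 1061 Hz.
Step 3 — Series Q: Q = ω₀L/R = 6667·0.01/1000 = 0.06667.
Step 4 — Bandwidth: Δω = ω₀/Q = 1e+05 rad/s; BW = Δω/(2π) = 1.592e+04 Hz.

(a) f₀ = 1061 Hz  (b) Q = 0.06667  (c) BW = 1.592e+04 Hz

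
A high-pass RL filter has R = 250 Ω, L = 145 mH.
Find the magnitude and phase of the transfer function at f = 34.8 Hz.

Step 1 — Angular frequency: ω = 2π·34.8 = 218.7 rad/s.
Step 2 — Transfer function: H(jω) = jωL/(R + jωL).
Step 3 — Numerator jωL = j·31.7; denominator R + jωL = 250 + j31.7.
Step 4 — H = 0.01583 + j0.1248.
Step 5 — Magnitude: |H| = 0.1258 (-18.0 dB); phase: φ = 82.8°.

|H| = 0.1258 (-18.0 dB), φ = 82.8°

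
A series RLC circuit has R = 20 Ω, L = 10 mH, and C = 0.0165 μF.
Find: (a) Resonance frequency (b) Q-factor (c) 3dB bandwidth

Step 1 — Resonance: ω₀ = 1/√(LC) = 1/√(0.01·1.65e-08) = 7.785e+04 rad/s.
Step 2 — f₀ = ω₀/(2π) = 1.239e+04 Hz.
Step 3 — Series Q: Q = ω₀L/R = 7.785e+04·0.01/20 = 38.92.
Step 4 — Bandwidth: Δω = ω₀/Q = 2000 rad/s; BW = Δω/(2π) = 318.3 Hz.

(a) f₀ = 1.239e+04 Hz  (b) Q = 38.92  (c) BW = 318.3 Hz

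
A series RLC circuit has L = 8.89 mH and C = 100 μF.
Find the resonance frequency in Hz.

Step 1 — Resonance condition Im(Z)=0 gives ω₀ = 1/√(LC).
Step 2 — ω₀ = 1/√(0.00889·0.0001) = 1061 rad/s.
Step 3 — f₀ = ω₀/(2π) = 168.8 Hz.

f₀ = 168.8 Hz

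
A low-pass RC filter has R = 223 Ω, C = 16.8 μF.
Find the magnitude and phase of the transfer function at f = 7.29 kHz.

Step 1 — Angular frequency: ω = 2π·7290 = 4.58e+04 rad/s.
Step 2 — Transfer function: H(jω) = 1/(1 + jωRC).
Step 3 — Denominator: 1 + jωRC = 1 + j·4.58e+04·223·1.68e-05 = 1 + j171.6.
Step 4 — H = 3.396e-05 - j0.005827.
Step 5 — Magnitude: |H| = 0.005827 (-44.7 dB); phase: φ = -89.7°.

|H| = 0.005827 (-44.7 dB), φ = -89.7°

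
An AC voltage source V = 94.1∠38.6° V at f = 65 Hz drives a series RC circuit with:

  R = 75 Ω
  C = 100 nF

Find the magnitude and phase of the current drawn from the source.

Step 1 — Angular frequency: ω = 2π·f = 2π·65 = 408.4 rad/s.
Step 2 — Component impedances:
  R: Z = R = 75 Ω
  C: Z = 1/(jωC) = -j/(ω·C) = 0 - j2.449e+04 Ω
Step 3 — Series combination: Z_total = R + C = 75 - j2.449e+04 Ω = 2.449e+04∠-89.8° Ω.
Step 4 — Source phasor: V = 94.1∠38.6° V = 73.54 + j58.71 V.
Step 5 — Ohm's law: I = V / Z_total = (73.54 + j58.71) / (75 - j2.449e+04) = -0.002388 + j0.003011 A.
Step 6 — Convert to polar: |I| = 0.003843 A, ∠I = 128.4°.

I = 0.003843∠128.4° A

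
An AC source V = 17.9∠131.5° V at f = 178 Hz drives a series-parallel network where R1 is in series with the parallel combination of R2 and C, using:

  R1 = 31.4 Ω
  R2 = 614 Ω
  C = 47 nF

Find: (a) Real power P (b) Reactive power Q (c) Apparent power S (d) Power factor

Step 1 — Angular frequency: ω = 2π·f = 2π·178 = 1118 rad/s.
Step 2 — Component impedances:
  R1: Z = R = 31.4 Ω
  R2: Z = R = 614 Ω
  C: Z = 1/(jωC) = -j/(ω·C) = 0 - j1.902e+04 Ω
Step 3 — Parallel branch: R2 || C = 1/(1/R2 + 1/C) = 613.4 - j19.8 Ω.
Step 4 — Series with R1: Z_total = R1 + (R2 || C) = 644.8 - j19.8 Ω = 645.1∠-1.8° Ω.
Step 5 — Source phasor: V = 17.9∠131.5° V = -11.86 + j13.41 V.
Step 6 — Current: I = V / Z = -0.01902 + j0.02021 A = 0.02775∠133.3° A.
Step 7 — Complex power: S = V·I* = 0.4965 - j0.01524 VA.
Step 8 — Real power: P = Re(S) = 0.4965 W.
Step 9 — Reactive power: Q = Im(S) = -0.01524 VAR.
Step 10 — Apparent power: |S| = 0.4967 VA.
Step 11 — Power factor: PF = P/|S| = 0.9995 (leading).

(a) P = 0.4965 W  (b) Q = -0.01524 VAR  (c) S = 0.4967 VA  (d) PF = 0.9995 (leading)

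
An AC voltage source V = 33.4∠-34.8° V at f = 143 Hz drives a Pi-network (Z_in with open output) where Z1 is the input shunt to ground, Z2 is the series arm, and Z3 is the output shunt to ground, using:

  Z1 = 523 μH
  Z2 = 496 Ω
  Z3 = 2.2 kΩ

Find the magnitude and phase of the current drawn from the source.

Step 1 — Angular frequency: ω = 2π·f = 2π·143 = 898.5 rad/s.
Step 2 — Component impedances:
  Z1: Z = jωL = j·898.5·0.000523 = 0 + j0.4699 Ω
  Z2: Z = R = 496 Ω
  Z3: Z = R = 2200 Ω
Step 3 — With open output, the series arm Z2 and the output shunt Z3 appear in series to ground: Z2 + Z3 = 2696 Ω.
Step 4 — Parallel with input shunt Z1: Z_in = Z1 || (Z2 + Z3) = 8.191e-05 + j0.4699 Ω = 0.4699∠90.0° Ω.
Step 5 — Source phasor: V = 33.4∠-34.8° V = 27.43 - j19.06 V.
Step 6 — Ohm's law: I = V / Z_total = (27.43 - j19.06) / (8.191e-05 + j0.4699) = -40.55 - j58.37 A.
Step 7 — Convert to polar: |I| = 71.08 A, ∠I = -124.8°.

I = 71.08∠-124.8° A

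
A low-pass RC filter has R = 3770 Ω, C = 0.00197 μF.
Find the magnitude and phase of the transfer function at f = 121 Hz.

Step 1 — Angular frequency: ω = 2π·121 = 760.3 rad/s.
Step 2 — Transfer function: H(jω) = 1/(1 + jωRC).
Step 3 — Denominator: 1 + jωRC = 1 + j·760.3·3770·1.97e-09 = 1 + j0.005646.
Step 4 — H = 1 - j0.005646.
Step 5 — Magnitude: |H| = 1 (-0.0 dB); phase: φ = -0.3°.

|H| = 1 (-0.0 dB), φ = -0.3°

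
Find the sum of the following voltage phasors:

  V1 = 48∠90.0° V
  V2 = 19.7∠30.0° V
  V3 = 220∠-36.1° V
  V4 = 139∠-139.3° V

Step 1 — Convert each phasor to rectangular form:
  V1 = 48·(cos(90.0°) + j·sin(90.0°)) = 0 + j48 V
  V2 = 19.7·(cos(30.0°) + j·sin(30.0°)) = 17.06 + j9.85 V
  V3 = 220·(cos(-36.1°) + j·sin(-36.1°)) = 177.8 - j129.6 V
  V4 = 139·(cos(-139.3°) + j·sin(-139.3°)) = -105.4 - j90.64 V
Step 2 — Sum components: V_total = 89.44 - j162.4 V.
Step 3 — Convert to polar: |V_total| = 185.4 V, ∠V_total = -61.2°.

V_total = 185.4∠-61.2° V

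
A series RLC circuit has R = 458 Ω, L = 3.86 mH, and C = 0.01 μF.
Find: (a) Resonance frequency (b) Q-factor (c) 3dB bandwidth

Step 1 — Resonance: ω₀ = 1/√(LC) = 1/√(0.00386·1e-08) = 1.61e+05 rad/s.
Step 2 — f₀ = ω₀/(2π) = 2.562e+04 Hz.
Step 3 — Series Q: Q = ω₀L/R = 1.61e+05·0.00386/458 = 1.357.
Step 4 — Bandwidth: Δω = ω₀/Q = 1.187e+05 rad/s; BW = Δω/(2π) = 1.888e+04 Hz.

(a) f₀ = 2.562e+04 Hz  (b) Q = 1.357  (c) BW = 1.888e+04 Hz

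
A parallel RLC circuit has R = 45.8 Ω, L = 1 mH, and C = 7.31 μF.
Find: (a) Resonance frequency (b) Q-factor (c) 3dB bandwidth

Step 1 — Resonance: ω₀ = 1/√(LC) = 1/√(0.001·7.31e-06) = 1.17e+04 rad/s.
Step 2 — f₀ = ω₀/(2π) = 1861 Hz.
Step 3 — Parallel Q: Q = R/(ω₀L) = 45.8/(1.17e+04·0.001) = 3.916.
Step 4 — Bandwidth: Δω = ω₀/Q = 2987 rad/s; BW = Δω/(2π) = 475.4 Hz.

(a) f₀ = 1861 Hz  (b) Q = 3.916  (c) BW = 475.4 Hz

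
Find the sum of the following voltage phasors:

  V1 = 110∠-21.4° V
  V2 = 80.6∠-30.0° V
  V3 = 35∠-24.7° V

Step 1 — Convert each phasor to rectangular form:
  V1 = 110·(cos(-21.4°) + j·sin(-21.4°)) = 102.4 - j40.14 V
  V2 = 80.6·(cos(-30.0°) + j·sin(-30.0°)) = 69.8 - j40.3 V
  V3 = 35·(cos(-24.7°) + j·sin(-24.7°)) = 31.8 - j14.63 V
Step 2 — Sum components: V_total = 204 - j95.06 V.
Step 3 — Convert to polar: |V_total| = 225.1 V, ∠V_total = -25.0°.

V_total = 225.1∠-25.0° V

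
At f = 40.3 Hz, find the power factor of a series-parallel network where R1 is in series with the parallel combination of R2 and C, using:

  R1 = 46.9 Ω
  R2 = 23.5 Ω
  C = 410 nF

Step 1 — Angular frequency: ω = 2π·f = 2π·40.3 = 253.2 rad/s.
Step 2 — Component impedances:
  R1: Z = R = 46.9 Ω
  R2: Z = R = 23.5 Ω
  C: Z = 1/(jωC) = -j/(ω·C) = 0 - j9632 Ω
Step 3 — Parallel branch: R2 || C = 1/(1/R2 + 1/C) = 23.5 - j0.05733 Ω.
Step 4 — Series with R1: Z_total = R1 + (R2 || C) = 70.4 - j0.05733 Ω = 70.4∠-0.0° Ω.
Step 5 — Power factor: PF = cos(φ) = Re(Z)/|Z| = 70.4/70.4 = 1.
Step 6 — Type: Im(Z) = -0.05733 ⇒ leading (phase φ = -0.0°).

PF = 1 (leading, φ = -0.0°)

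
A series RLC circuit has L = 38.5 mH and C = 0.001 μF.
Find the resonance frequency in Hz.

Step 1 — Resonance condition Im(Z)=0 gives ω₀ = 1/√(LC).
Step 2 — ω₀ = 1/√(0.0385·1e-09) = 1.612e+05 rad/s.
Step 3 — f₀ = ω₀/(2π) = 2.565e+04 Hz.

f₀ = 2.565e+04 Hz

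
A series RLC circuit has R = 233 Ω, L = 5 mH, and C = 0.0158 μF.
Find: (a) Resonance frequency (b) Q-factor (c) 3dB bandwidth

Step 1 — Resonance: ω₀ = 1/√(LC) = 1/√(0.005·1.58e-08) = 1.125e+05 rad/s.
Step 2 — f₀ = ω₀/(2π) = 1.791e+04 Hz.
Step 3 — Series Q: Q = ω₀L/R = 1.125e+05·0.005/233 = 2.414.
Step 4 — Bandwidth: Δω = ω₀/Q = 4.66e+04 rad/s; BW = Δω/(2π) = 7417 Hz.

(a) f₀ = 1.791e+04 Hz  (b) Q = 2.414  (c) BW = 7417 Hz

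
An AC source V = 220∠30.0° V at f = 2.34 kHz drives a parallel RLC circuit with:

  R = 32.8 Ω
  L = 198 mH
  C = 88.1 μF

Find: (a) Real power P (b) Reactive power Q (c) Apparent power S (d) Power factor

Step 1 — Angular frequency: ω = 2π·f = 2π·2340 = 1.47e+04 rad/s.
Step 2 — Component impedances:
  R: Z = R = 32.8 Ω
  L: Z = jωL = j·1.47e+04·0.198 = 0 + j2911 Ω
  C: Z = 1/(jωC) = -j/(ω·C) = 0 - j0.772 Ω
Step 3 — Parallel combination: 1/Z_total = 1/R + 1/L + 1/C; Z_total = 0.01817 - j0.7718 Ω = 0.772∠-88.7° Ω.
Step 4 — Source phasor: V = 220∠30.0° V = 190.5 + j110 V.
Step 5 — Current: I = V / Z = -136.6 + j250.1 A = 285∠118.7° A.
Step 6 — Complex power: S = V·I* = 1476 - j6.268e+04 VA.
Step 7 — Real power: P = Re(S) = 1476 W.
Step 8 — Reactive power: Q = Im(S) = -6.268e+04 VAR.
Step 9 — Apparent power: |S| = 6.269e+04 VA.
Step 10 — Power factor: PF = P/|S| = 0.02354 (leading).

(a) P = 1476 W  (b) Q = -6.268e+04 VAR  (c) S = 6.269e+04 VA  (d) PF = 0.02354 (leading)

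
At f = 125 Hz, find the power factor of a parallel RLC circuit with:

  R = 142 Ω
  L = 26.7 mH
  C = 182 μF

Step 1 — Angular frequency: ω = 2π·f = 2π·125 = 785.4 rad/s.
Step 2 — Component impedances:
  R: Z = R = 142 Ω
  L: Z = jωL = j·785.4·0.0267 = 0 + j20.97 Ω
  C: Z = 1/(jωC) = -j/(ω·C) = 0 - j6.996 Ω
Step 3 — Parallel combination: 1/Z_total = 1/R + 1/L + 1/C; Z_total = 0.7719 - j10.44 Ω = 10.47∠-85.8° Ω.
Step 4 — Power factor: PF = cos(φ) = Re(Z)/|Z| = 0.7719/10.469 = 0.07373.
Step 5 — Type: Im(Z) = -10.44 ⇒ leading (phase φ = -85.8°).

PF = 0.07373 (leading, φ = -85.8°)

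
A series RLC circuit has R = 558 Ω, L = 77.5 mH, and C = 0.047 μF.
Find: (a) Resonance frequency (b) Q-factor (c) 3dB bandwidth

Step 1 — Resonance: ω₀ = 1/√(LC) = 1/√(0.0775·4.7e-08) = 1.657e+04 rad/s.
Step 2 — f₀ = ω₀/(2π) = 2637 Hz.
Step 3 — Series Q: Q = ω₀L/R = 1.657e+04·0.0775/558 = 2.301.
Step 4 — Bandwidth: Δω = ω₀/Q = 7200 rad/s; BW = Δω/(2π) = 1146 Hz.

(a) f₀ = 2637 Hz  (b) Q = 2.301  (c) BW = 1146 Hz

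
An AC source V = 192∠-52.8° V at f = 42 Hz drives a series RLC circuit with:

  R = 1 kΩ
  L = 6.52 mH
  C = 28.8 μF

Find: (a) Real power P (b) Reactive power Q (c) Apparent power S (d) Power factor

Step 1 — Angular frequency: ω = 2π·f = 2π·42 = 263.9 rad/s.
Step 2 — Component impedances:
  R: Z = R = 1000 Ω
  L: Z = jωL = j·263.9·0.00652 = 0 + j1.721 Ω
  C: Z = 1/(jωC) = -j/(ω·C) = 0 - j131.6 Ω
Step 3 — Series combination: Z_total = R + L + C = 1000 - j129.9 Ω = 1008∠-7.4° Ω.
Step 4 — Source phasor: V = 192∠-52.8° V = 116.1 - j152.9 V.
Step 5 — Current: I = V / Z = 0.1337 - j0.1356 A = 0.1904∠-45.4° A.
Step 6 — Complex power: S = V·I* = 36.25 - j4.708 VA.
Step 7 — Real power: P = Re(S) = 36.25 W.
Step 8 — Reactive power: Q = Im(S) = -4.708 VAR.
Step 9 — Apparent power: |S| = 36.56 VA.
Step 10 — Power factor: PF = P/|S| = 0.9917 (leading).

(a) P = 36.25 W  (b) Q = -4.708 VAR  (c) S = 36.56 VA  (d) PF = 0.9917 (leading)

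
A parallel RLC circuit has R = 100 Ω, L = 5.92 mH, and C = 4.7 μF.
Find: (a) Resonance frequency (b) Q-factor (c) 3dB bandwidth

Step 1 — Resonance: ω₀ = 1/√(LC) = 1/√(0.00592·4.7e-06) = 5995 rad/s.
Step 2 — f₀ = ω₀/(2π) = 954.1 Hz.
Step 3 — Parallel Q: Q = R/(ω₀L) = 100/(5995·0.00592) = 2.818.
Step 4 — Bandwidth: Δω = ω₀/Q = 2128 rad/s; BW = Δω/(2π) = 338.6 Hz.

(a) f₀ = 954.1 Hz  (b) Q = 2.818  (c) BW = 338.6 Hz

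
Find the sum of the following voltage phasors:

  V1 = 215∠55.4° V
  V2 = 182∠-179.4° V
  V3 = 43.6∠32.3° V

Step 1 — Convert each phasor to rectangular form:
  V1 = 215·(cos(55.4°) + j·sin(55.4°)) = 122.1 + j177 V
  V2 = 182·(cos(-179.4°) + j·sin(-179.4°)) = -182 - j1.906 V
  V3 = 43.6·(cos(32.3°) + j·sin(32.3°)) = 36.85 + j23.3 V
Step 2 — Sum components: V_total = -23.05 + j198.4 V.
Step 3 — Convert to polar: |V_total| = 199.7 V, ∠V_total = 96.6°.

V_total = 199.7∠96.6° V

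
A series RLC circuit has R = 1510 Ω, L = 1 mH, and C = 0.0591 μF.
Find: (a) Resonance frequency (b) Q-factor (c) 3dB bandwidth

Step 1 — Resonance: ω₀ = 1/√(LC) = 1/√(0.001·5.91e-08) = 1.301e+05 rad/s.
Step 2 — f₀ = ω₀/(2π) = 2.07e+04 Hz.
Step 3 — Series Q: Q = ω₀L/R = 1.301e+05·0.001/1510 = 0.08614.
Step 4 — Bandwidth: Δω = ω₀/Q = 1.51e+06 rad/s; BW = Δω/(2π) = 2.403e+05 Hz.

(a) f₀ = 2.07e+04 Hz  (b) Q = 0.08614  (c) BW = 2.403e+05 Hz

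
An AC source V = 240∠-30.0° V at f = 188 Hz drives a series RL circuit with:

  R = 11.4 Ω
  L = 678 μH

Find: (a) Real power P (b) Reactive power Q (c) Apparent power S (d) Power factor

Step 1 — Angular frequency: ω = 2π·f = 2π·188 = 1181 rad/s.
Step 2 — Component impedances:
  R: Z = R = 11.4 Ω
  L: Z = jωL = j·1181·0.000678 = 0 + j0.8009 Ω
Step 3 — Series combination: Z_total = R + L = 11.4 + j0.8009 Ω = 11.43∠4.0° Ω.
Step 4 — Source phasor: V = 240∠-30.0° V = 207.8 - j120 V.
Step 5 — Current: I = V / Z = 17.41 - j11.75 A = 21∠-34.0° A.
Step 6 — Complex power: S = V·I* = 5028 + j353.2 VA.
Step 7 — Real power: P = Re(S) = 5028 W.
Step 8 — Reactive power: Q = Im(S) = 353.2 VAR.
Step 9 — Apparent power: |S| = 5040 VA.
Step 10 — Power factor: PF = P/|S| = 0.9975 (lagging).

(a) P = 5028 W  (b) Q = 353.2 VAR  (c) S = 5040 VA  (d) PF = 0.9975 (lagging)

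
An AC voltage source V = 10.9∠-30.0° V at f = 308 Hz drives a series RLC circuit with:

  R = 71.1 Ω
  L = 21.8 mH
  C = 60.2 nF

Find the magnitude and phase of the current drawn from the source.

Step 1 — Angular frequency: ω = 2π·f = 2π·308 = 1935 rad/s.
Step 2 — Component impedances:
  R: Z = R = 71.1 Ω
  L: Z = jωL = j·1935·0.0218 = 0 + j42.19 Ω
  C: Z = 1/(jωC) = -j/(ω·C) = 0 - j8584 Ω
Step 3 — Series combination: Z_total = R + L + C = 71.1 - j8541 Ω = 8542∠-89.5° Ω.
Step 4 — Source phasor: V = 10.9∠-30.0° V = 9.44 - j5.45 V.
Step 5 — Ohm's law: I = V / Z_total = (9.44 - j5.45) / (71.1 - j8541) = 0.0006472 + j0.0011 A.
Step 6 — Convert to polar: |I| = 0.001276 A, ∠I = 59.5°.

I = 0.001276∠59.5° A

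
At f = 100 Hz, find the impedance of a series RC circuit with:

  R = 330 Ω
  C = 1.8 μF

Step 1 — Angular frequency: ω = 2π·f = 2π·100 = 628.3 rad/s.
Step 2 — Component impedances:
  R: Z = R = 330 Ω
  C: Z = 1/(jωC) = -j/(ω·C) = 0 - j884.2 Ω
Step 3 — Series combination: Z_total = R + C = 330 - j884.2 Ω = 943.8∠-69.5° Ω.

Z = 330 - j884.2 Ω = 943.8∠-69.5° Ω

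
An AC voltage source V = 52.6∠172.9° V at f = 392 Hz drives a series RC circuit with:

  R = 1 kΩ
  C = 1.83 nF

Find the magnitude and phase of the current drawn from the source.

Step 1 — Angular frequency: ω = 2π·f = 2π·392 = 2463 rad/s.
Step 2 — Component impedances:
  R: Z = R = 1000 Ω
  C: Z = 1/(jωC) = -j/(ω·C) = 0 - j2.219e+05 Ω
Step 3 — Series combination: Z_total = R + C = 1000 - j2.219e+05 Ω = 2.219e+05∠-89.7° Ω.
Step 4 — Source phasor: V = 52.6∠172.9° V = -52.2 + j6.501 V.
Step 5 — Ohm's law: I = V / Z_total = (-52.2 + j6.501) / (1000 - j2.219e+05) = -3.036e-05 - j0.0002351 A.
Step 6 — Convert to polar: |I| = 0.0002371 A, ∠I = -97.4°.

I = 0.0002371∠-97.4° A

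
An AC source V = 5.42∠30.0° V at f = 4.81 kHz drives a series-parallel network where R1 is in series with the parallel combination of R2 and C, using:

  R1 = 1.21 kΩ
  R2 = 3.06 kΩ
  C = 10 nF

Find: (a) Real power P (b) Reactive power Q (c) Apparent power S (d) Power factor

Step 1 — Angular frequency: ω = 2π·f = 2π·4810 = 3.022e+04 rad/s.
Step 2 — Component impedances:
  R1: Z = R = 1210 Ω
  R2: Z = R = 3060 Ω
  C: Z = 1/(jωC) = -j/(ω·C) = 0 - j3309 Ω
Step 3 — Parallel branch: R2 || C = 1/(1/R2 + 1/C) = 1649 - j1525 Ω.
Step 4 — Series with R1: Z_total = R1 + (R2 || C) = 2859 - j1525 Ω = 3241∠-28.1° Ω.
Step 5 — Source phasor: V = 5.42∠30.0° V = 4.694 + j2.71 V.
Step 6 — Current: I = V / Z = 0.0008843 + j0.00142 A = 0.001672∠58.1° A.
Step 7 — Complex power: S = V·I* = 0.007998 - j0.004266 VA.
Step 8 — Real power: P = Re(S) = 0.007998 W.
Step 9 — Reactive power: Q = Im(S) = -0.004266 VAR.
Step 10 — Apparent power: |S| = 0.009065 VA.
Step 11 — Power factor: PF = P/|S| = 0.8823 (leading).

(a) P = 0.007998 W  (b) Q = -0.004266 VAR  (c) S = 0.009065 VA  (d) PF = 0.8823 (leading)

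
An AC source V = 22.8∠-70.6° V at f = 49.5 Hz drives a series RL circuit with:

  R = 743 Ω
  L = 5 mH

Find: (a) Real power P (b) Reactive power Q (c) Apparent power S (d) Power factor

Step 1 — Angular frequency: ω = 2π·f = 2π·49.5 = 311 rad/s.
Step 2 — Component impedances:
  R: Z = R = 743 Ω
  L: Z = jωL = j·311·0.005 = 0 + j1.555 Ω
Step 3 — Series combination: Z_total = R + L = 743 + j1.555 Ω = 743∠0.1° Ω.
Step 4 — Source phasor: V = 22.8∠-70.6° V = 7.573 - j21.51 V.
Step 5 — Current: I = V / Z = 0.01013 - j0.02897 A = 0.03069∠-70.7° A.
Step 6 — Complex power: S = V·I* = 0.6996 + j0.001464 VA.
Step 7 — Real power: P = Re(S) = 0.6996 W.
Step 8 — Reactive power: Q = Im(S) = 0.001464 VAR.
Step 9 — Apparent power: |S| = 0.6996 VA.
Step 10 — Power factor: PF = P/|S| = 1 (lagging).

(a) P = 0.6996 W  (b) Q = 0.001464 VAR  (c) S = 0.6996 VA  (d) PF = 1 (lagging)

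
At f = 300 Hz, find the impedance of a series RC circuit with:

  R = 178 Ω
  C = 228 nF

Step 1 — Angular frequency: ω = 2π·f = 2π·300 = 1885 rad/s.
Step 2 — Component impedances:
  R: Z = R = 178 Ω
  C: Z = 1/(jωC) = -j/(ω·C) = 0 - j2327 Ω
Step 3 — Series combination: Z_total = R + C = 178 - j2327 Ω = 2334∠-85.6° Ω.

Z = 178 - j2327 Ω = 2334∠-85.6° Ω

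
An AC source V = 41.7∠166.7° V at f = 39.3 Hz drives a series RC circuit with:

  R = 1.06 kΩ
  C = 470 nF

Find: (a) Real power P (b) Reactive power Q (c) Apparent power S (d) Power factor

Step 1 — Angular frequency: ω = 2π·f = 2π·39.3 = 246.9 rad/s.
Step 2 — Component impedances:
  R: Z = R = 1060 Ω
  C: Z = 1/(jωC) = -j/(ω·C) = 0 - j8616 Ω
Step 3 — Series combination: Z_total = R + C = 1060 - j8616 Ω = 8681∠-83.0° Ω.
Step 4 — Source phasor: V = 41.7∠166.7° V = -40.58 + j9.593 V.
Step 5 — Current: I = V / Z = -0.001668 - j0.004505 A = 0.004803∠-110.3° A.
Step 6 — Complex power: S = V·I* = 0.02446 - j0.1988 VA.
Step 7 — Real power: P = Re(S) = 0.02446 W.
Step 8 — Reactive power: Q = Im(S) = -0.1988 VAR.
Step 9 — Apparent power: |S| = 0.2003 VA.
Step 10 — Power factor: PF = P/|S| = 0.1221 (leading).

(a) P = 0.02446 W  (b) Q = -0.1988 VAR  (c) S = 0.2003 VA  (d) PF = 0.1221 (leading)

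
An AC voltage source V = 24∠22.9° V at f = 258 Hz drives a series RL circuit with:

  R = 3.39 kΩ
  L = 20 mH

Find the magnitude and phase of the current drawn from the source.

Step 1 — Angular frequency: ω = 2π·f = 2π·258 = 1621 rad/s.
Step 2 — Component impedances:
  R: Z = R = 3390 Ω
  L: Z = jωL = j·1621·0.02 = 0 + j32.42 Ω
Step 3 — Series combination: Z_total = R + L = 3390 + j32.42 Ω = 3390∠0.5° Ω.
Step 4 — Source phasor: V = 24∠22.9° V = 22.11 + j9.339 V.
Step 5 — Ohm's law: I = V / Z_total = (22.11 + j9.339) / (3390 + j32.42) = 0.006547 + j0.002692 A.
Step 6 — Convert to polar: |I| = 0.007079 A, ∠I = 22.4°.

I = 0.007079∠22.4° A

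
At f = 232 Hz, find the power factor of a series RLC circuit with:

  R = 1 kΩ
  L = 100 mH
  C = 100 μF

Step 1 — Angular frequency: ω = 2π·f = 2π·232 = 1458 rad/s.
Step 2 — Component impedances:
  R: Z = R = 1000 Ω
  L: Z = jωL = j·1458·0.1 = 0 + j145.8 Ω
  C: Z = 1/(jωC) = -j/(ω·C) = 0 - j6.86 Ω
Step 3 — Series combination: Z_total = R + L + C = 1000 + j138.9 Ω = 1010∠7.9° Ω.
Step 4 — Power factor: PF = cos(φ) = Re(Z)/|Z| = 1000/1009.6 = 0.9905.
Step 5 — Type: Im(Z) = 138.9 ⇒ lagging (phase φ = 7.9°).

PF = 0.9905 (lagging, φ = 7.9°)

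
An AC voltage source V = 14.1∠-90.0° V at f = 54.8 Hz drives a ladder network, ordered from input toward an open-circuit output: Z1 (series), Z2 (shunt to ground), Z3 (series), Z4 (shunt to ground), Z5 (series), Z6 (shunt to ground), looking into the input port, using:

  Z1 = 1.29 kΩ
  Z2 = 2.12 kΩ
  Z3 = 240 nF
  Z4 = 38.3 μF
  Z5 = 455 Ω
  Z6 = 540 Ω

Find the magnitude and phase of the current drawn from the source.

Step 1 — Angular frequency: ω = 2π·f = 2π·54.8 = 344.3 rad/s.
Step 2 — Component impedances:
  Z1: Z = R = 1290 Ω
  Z2: Z = R = 2120 Ω
  Z3: Z = 1/(jωC) = -j/(ω·C) = 0 - j1.21e+04 Ω
  Z4: Z = 1/(jωC) = -j/(ω·C) = 0 - j75.83 Ω
  Z5: Z = R = 455 Ω
  Z6: Z = R = 540 Ω
Step 3 — Ladder network (open output): work backward from the far end, alternating series and parallel combinations. Z_in = 3347 - j358.2 Ω = 3367∠-6.1° Ω.
Step 4 — Source phasor: V = 14.1∠-90.0° V = 0 - j14.1 V.
Step 5 — Ohm's law: I = V / Z_total = (0 - j14.1) / (3347 - j358.2) = 0.0004456 - j0.004164 A.
Step 6 — Convert to polar: |I| = 0.004188 A, ∠I = -83.9°.

I = 0.004188∠-83.9° A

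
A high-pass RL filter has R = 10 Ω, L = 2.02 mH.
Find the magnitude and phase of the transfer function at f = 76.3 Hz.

Step 1 — Angular frequency: ω = 2π·76.3 = 479.4 rad/s.
Step 2 — Transfer function: H(jω) = jωL/(R + jωL).
Step 3 — Numerator jωL = j·0.9684; denominator R + jωL = 10 + j0.9684.
Step 4 — H = 0.009291 + j0.09594.
Step 5 — Magnitude: |H| = 0.09639 (-20.3 dB); phase: φ = 84.5°.

|H| = 0.09639 (-20.3 dB), φ = 84.5°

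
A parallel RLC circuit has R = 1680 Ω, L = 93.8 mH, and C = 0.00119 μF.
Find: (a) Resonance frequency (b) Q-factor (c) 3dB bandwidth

Step 1 — Resonance: ω₀ = 1/√(LC) = 1/√(0.0938·1.19e-09) = 9.465e+04 rad/s.
Step 2 — f₀ = ω₀/(2π) = 1.506e+04 Hz.
Step 3 — Parallel Q: Q = R/(ω₀L) = 1680/(9.465e+04·0.0938) = 0.1892.
Step 4 — Bandwidth: Δω = ω₀/Q = 5.002e+05 rad/s; BW = Δω/(2π) = 7.961e+04 Hz.

(a) f₀ = 1.506e+04 Hz  (b) Q = 0.1892  (c) BW = 7.961e+04 Hz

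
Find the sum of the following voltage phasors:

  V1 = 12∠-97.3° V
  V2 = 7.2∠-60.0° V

Step 1 — Convert each phasor to rectangular form:
  V1 = 12·(cos(-97.3°) + j·sin(-97.3°)) = -1.525 - j11.9 V
  V2 = 7.2·(cos(-60.0°) + j·sin(-60.0°)) = 3.6 - j6.235 V
Step 2 — Sum components: V_total = 2.075 - j18.14 V.
Step 3 — Convert to polar: |V_total| = 18.26 V, ∠V_total = -83.5°.

V_total = 18.26∠-83.5° V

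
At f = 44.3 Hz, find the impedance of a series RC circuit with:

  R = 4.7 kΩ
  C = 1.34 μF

Step 1 — Angular frequency: ω = 2π·f = 2π·44.3 = 278.3 rad/s.
Step 2 — Component impedances:
  R: Z = R = 4700 Ω
  C: Z = 1/(jωC) = -j/(ω·C) = 0 - j2681 Ω
Step 3 — Series combination: Z_total = R + C = 4700 - j2681 Ω = 5411∠-29.7° Ω.

Z = 4700 - j2681 Ω = 5411∠-29.7° Ω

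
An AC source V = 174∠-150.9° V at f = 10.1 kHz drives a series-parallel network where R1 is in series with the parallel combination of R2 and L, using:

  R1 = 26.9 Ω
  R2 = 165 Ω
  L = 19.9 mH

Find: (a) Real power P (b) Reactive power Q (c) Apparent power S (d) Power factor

Step 1 — Angular frequency: ω = 2π·f = 2π·1.01e+04 = 6.346e+04 rad/s.
Step 2 — Component impedances:
  R1: Z = R = 26.9 Ω
  R2: Z = R = 165 Ω
  L: Z = jωL = j·6.346e+04·0.0199 = 0 + j1263 Ω
Step 3 — Parallel branch: R2 || L = 1/(1/R2 + 1/L) = 162.2 + j21.2 Ω.
Step 4 — Series with R1: Z_total = R1 + (R2 || L) = 189.1 + j21.2 Ω = 190.3∠6.4° Ω.
Step 5 — Source phasor: V = 174∠-150.9° V = -152 - j84.62 V.
Step 6 — Current: I = V / Z = -0.8434 - j0.3529 A = 0.9143∠-157.3° A.
Step 7 — Complex power: S = V·I* = 158.1 + j17.72 VA.
Step 8 — Real power: P = Re(S) = 158.1 W.
Step 9 — Reactive power: Q = Im(S) = 17.72 VAR.
Step 10 — Apparent power: |S| = 159.1 VA.
Step 11 — Power factor: PF = P/|S| = 0.9938 (lagging).

(a) P = 158.1 W  (b) Q = 17.72 VAR  (c) S = 159.1 VA  (d) PF = 0.9938 (lagging)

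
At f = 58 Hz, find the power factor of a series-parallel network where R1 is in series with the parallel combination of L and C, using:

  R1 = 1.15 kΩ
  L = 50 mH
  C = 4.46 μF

Step 1 — Angular frequency: ω = 2π·f = 2π·58 = 364.4 rad/s.
Step 2 — Component impedances:
  R1: Z = R = 1150 Ω
  L: Z = jωL = j·364.4·0.05 = 0 + j18.22 Ω
  C: Z = 1/(jωC) = -j/(ω·C) = 0 - j615.3 Ω
Step 3 — Parallel branch: L || C = 1/(1/L + 1/C) = 0 + j18.78 Ω.
Step 4 — Series with R1: Z_total = R1 + (L || C) = 1150 + j18.78 Ω = 1150∠0.9° Ω.
Step 5 — Power factor: PF = cos(φ) = Re(Z)/|Z| = 1150/1150.15 = 0.9999.
Step 6 — Type: Im(Z) = 18.78 ⇒ lagging (phase φ = 0.9°).

PF = 0.9999 (lagging, φ = 0.9°)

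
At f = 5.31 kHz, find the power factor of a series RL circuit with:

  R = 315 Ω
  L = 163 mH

Step 1 — Angular frequency: ω = 2π·f = 2π·5310 = 3.336e+04 rad/s.
Step 2 — Component impedances:
  R: Z = R = 315 Ω
  L: Z = jωL = j·3.336e+04·0.163 = 0 + j5438 Ω
Step 3 — Series combination: Z_total = R + L = 315 + j5438 Ω = 5447∠86.7° Ω.
Step 4 — Power factor: PF = cos(φ) = Re(Z)/|Z| = 315/5447 = 0.05783.
Step 5 — Type: Im(Z) = 5438 ⇒ lagging (phase φ = 86.7°).

PF = 0.05783 (lagging, φ = 86.7°)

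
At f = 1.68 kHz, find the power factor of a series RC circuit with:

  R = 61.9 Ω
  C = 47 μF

Step 1 — Angular frequency: ω = 2π·f = 2π·1680 = 1.056e+04 rad/s.
Step 2 — Component impedances:
  R: Z = R = 61.9 Ω
  C: Z = 1/(jωC) = -j/(ω·C) = 0 - j2.016 Ω
Step 3 — Series combination: Z_total = R + C = 61.9 - j2.016 Ω = 61.93∠-1.9° Ω.
Step 4 — Power factor: PF = cos(φ) = Re(Z)/|Z| = 61.9/61.93 = 0.9995.
Step 5 — Type: Im(Z) = -2.016 ⇒ leading (phase φ = -1.9°).

PF = 0.9995 (leading, φ = -1.9°)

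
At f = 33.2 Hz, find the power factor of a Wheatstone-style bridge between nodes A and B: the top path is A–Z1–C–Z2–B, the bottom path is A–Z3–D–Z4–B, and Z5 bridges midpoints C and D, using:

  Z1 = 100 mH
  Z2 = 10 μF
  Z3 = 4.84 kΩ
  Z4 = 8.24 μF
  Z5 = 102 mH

Step 1 — Angular frequency: ω = 2π·f = 2π·33.2 = 208.6 rad/s.
Step 2 — Component impedances:
  Z1: Z = jωL = j·208.6·0.1 = 0 + j20.86 Ω
  Z2: Z = 1/(jωC) = -j/(ω·C) = 0 - j479.4 Ω
  Z3: Z = R = 4840 Ω
  Z4: Z = 1/(jωC) = -j/(ω·C) = 0 - j581.8 Ω
  Z5: Z = jωL = j·208.6·0.102 = 0 + j21.28 Ω
Step 3 — Bridge requires nodal analysis (the Z5 bridge couples midpoints C and D, so the two paths cannot be reduced to a simple series/parallel combination). Setting node B to ground and injecting 1 A at node A, the 3-node admittance system at A, C, D solves to V_A = Z_AB = 0.1943 - j237.5 Ω = 237.5∠-90.0° Ω.
Step 4 — Power factor: PF = cos(φ) = Re(Z)/|Z| = 0.1943/237.5 = 0.0008181.
Step 5 — Type: Im(Z) = -237.5 ⇒ leading (phase φ = -90.0°).

PF = 0.0008181 (leading, φ = -90.0°)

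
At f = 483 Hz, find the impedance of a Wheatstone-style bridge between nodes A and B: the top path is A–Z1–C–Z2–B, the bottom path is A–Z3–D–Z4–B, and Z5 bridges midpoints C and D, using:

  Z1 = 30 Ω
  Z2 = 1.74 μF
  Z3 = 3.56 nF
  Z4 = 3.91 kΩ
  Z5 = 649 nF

Step 1 — Angular frequency: ω = 2π·f = 2π·483 = 3035 rad/s.
Step 2 — Component impedances:
  Z1: Z = R = 30 Ω
  Z2: Z = 1/(jωC) = -j/(ω·C) = 0 - j189.4 Ω
  Z3: Z = 1/(jωC) = -j/(ω·C) = 0 - j9.256e+04 Ω
  Z4: Z = R = 3910 Ω
  Z5: Z = 1/(jωC) = -j/(ω·C) = 0 - j507.7 Ω
Step 3 — Bridge requires nodal analysis (the Z5 bridge couples midpoints C and D, so the two paths cannot be reduced to a simple series/parallel combination). Setting node B to ground and injecting 1 A at node A, the 3-node admittance system at A, C, D solves to V_A = Z_AB = 38.89 - j187.8 Ω = 191.8∠-78.3° Ω.

Z = 38.89 - j187.8 Ω = 191.8∠-78.3° Ω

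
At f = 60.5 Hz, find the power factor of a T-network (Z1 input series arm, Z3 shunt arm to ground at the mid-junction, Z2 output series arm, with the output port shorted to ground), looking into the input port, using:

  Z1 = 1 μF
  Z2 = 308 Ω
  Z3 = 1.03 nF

Step 1 — Angular frequency: ω = 2π·f = 2π·60.5 = 380.1 rad/s.
Step 2 — Component impedances:
  Z1: Z = 1/(jωC) = -j/(ω·C) = 0 - j2631 Ω
  Z2: Z = R = 308 Ω
  Z3: Z = 1/(jωC) = -j/(ω·C) = 0 - j2.554e+06 Ω
Step 3 — With the output port shorted to ground, the output series arm Z2 runs from the junction to ground; the shunt arm Z3 also runs from the junction to ground. They appear in parallel: Z3 || Z2 = 308 - j0.03714 Ω.
Step 4 — Series with input arm Z1: Z_in = Z1 + (Z3 || Z2) = 308 - j2631 Ω = 2649∠-83.3° Ω.
Step 5 — Power factor: PF = cos(φ) = Re(Z)/|Z| = 308/2649 = 0.1163.
Step 6 — Type: Im(Z) = -2631 ⇒ leading (phase φ = -83.3°).

PF = 0.1163 (leading, φ = -83.3°)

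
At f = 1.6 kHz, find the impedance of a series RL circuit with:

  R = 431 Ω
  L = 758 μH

Step 1 — Angular frequency: ω = 2π·f = 2π·1600 = 1.005e+04 rad/s.
Step 2 — Component impedances:
  R: Z = R = 431 Ω
  L: Z = jωL = j·1.005e+04·0.000758 = 0 + j7.62 Ω
Step 3 — Series combination: Z_total = R + L = 431 + j7.62 Ω = 431.1∠1.0° Ω.

Z = 431 + j7.62 Ω = 431.1∠1.0° Ω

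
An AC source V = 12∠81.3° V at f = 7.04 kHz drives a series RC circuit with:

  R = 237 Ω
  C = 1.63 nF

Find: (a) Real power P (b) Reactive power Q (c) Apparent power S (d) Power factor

Step 1 — Angular frequency: ω = 2π·f = 2π·7040 = 4.423e+04 rad/s.
Step 2 — Component impedances:
  R: Z = R = 237 Ω
  C: Z = 1/(jωC) = -j/(ω·C) = 0 - j1.387e+04 Ω
Step 3 — Series combination: Z_total = R + C = 237 - j1.387e+04 Ω = 1.387e+04∠-89.0° Ω.
Step 4 — Source phasor: V = 12∠81.3° V = 1.815 + j11.86 V.
Step 5 — Current: I = V / Z = -0.0008528 + j0.0001454 A = 0.0008651∠170.3° A.
Step 6 — Complex power: S = V·I* = 0.0001774 - j0.01038 VA.
Step 7 — Real power: P = Re(S) = 0.0001774 W.
Step 8 — Reactive power: Q = Im(S) = -0.01038 VAR.
Step 9 — Apparent power: |S| = 0.01038 VA.
Step 10 — Power factor: PF = P/|S| = 0.01709 (leading).

(a) P = 0.0001774 W  (b) Q = -0.01038 VAR  (c) S = 0.01038 VA  (d) PF = 0.01709 (leading)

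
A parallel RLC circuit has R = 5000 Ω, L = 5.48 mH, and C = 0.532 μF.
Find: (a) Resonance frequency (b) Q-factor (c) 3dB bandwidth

Step 1 — Resonance: ω₀ = 1/√(LC) = 1/√(0.00548·5.32e-07) = 1.852e+04 rad/s.
Step 2 — f₀ = ω₀/(2π) = 2948 Hz.
Step 3 — Parallel Q: Q = R/(ω₀L) = 5000/(1.852e+04·0.00548) = 49.26.
Step 4 — Bandwidth: Δω = ω₀/Q = 375.9 rad/s; BW = Δω/(2π) = 59.83 Hz.

(a) f₀ = 2948 Hz  (b) Q = 49.26  (c) BW = 59.83 Hz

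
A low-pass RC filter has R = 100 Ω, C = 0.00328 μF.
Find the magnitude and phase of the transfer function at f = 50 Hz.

Step 1 — Angular frequency: ω = 2π·50 = 314.2 rad/s.
Step 2 — Transfer function: H(jω) = 1/(1 + jωRC).
Step 3 — Denominator: 1 + jωRC = 1 + j·314.2·100·3.28e-09 = 1 + j0.000103.
Step 4 — H = 1 - j0.000103.
Step 5 — Magnitude: |H| = 1 (-0.0 dB); phase: φ = -0.0°.

|H| = 1 (-0.0 dB), φ = -0.0°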